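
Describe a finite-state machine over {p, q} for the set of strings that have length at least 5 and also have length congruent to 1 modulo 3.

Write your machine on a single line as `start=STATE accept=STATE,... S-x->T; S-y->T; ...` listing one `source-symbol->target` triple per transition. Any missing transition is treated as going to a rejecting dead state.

Handle the two conditions separately and then intersect. The first has 7 states tracking the input length, saturating at 6; the second has 3 states tracking the input length modulo 3. A product state is a pair (one from each), accepting exactly when both do. Equivalent product states are then merged.
With 8 states:
        p   q  
>  S0   S1  S1 
   S1   S2  S2 
   S2   S3  S3 
   S3   S4  S4 
   S4   S5  S5 
   S5   S6  S6 
   S6   S7  S7 
 * S7   S5  S5 
(> = start, * = accepting)

start=S0; accept=S7; S0-p->S1; S0-q->S1; S1-p->S2; S1-q->S2; S2-p->S3; S2-q->S3; S3-p->S4; S3-q->S4; S4-p->S5; S4-q->S5; S5-p->S6; S5-q->S6; S6-p->S7; S6-q->S7; S7-p->S5; S7-q->S5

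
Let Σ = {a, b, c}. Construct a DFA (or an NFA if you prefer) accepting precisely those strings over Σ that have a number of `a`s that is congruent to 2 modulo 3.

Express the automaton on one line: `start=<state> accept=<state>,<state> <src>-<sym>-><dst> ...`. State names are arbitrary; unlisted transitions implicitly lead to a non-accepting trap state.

The only thing that matters is how many `a`s have appeared, reduced mod 3. Use one state per residue: q0 for 0, …, q2 for 2. Reading `a` moves to the next residue; anything else stays put. q2 is accepting.
        a   b   c  
>  q0   q1  q0  q0 
   q1   q2  q1  q1 
 * q2   q0  q2  q2 
(> = start, * = accepting)

start=q0 accept=q2 q0-a->q1 q0-b->q0 q0-c->q0 q1-a->q2 q1-b->q1 q1-c->q1 q2-a->q0 q2-b->q2 q2-c->q2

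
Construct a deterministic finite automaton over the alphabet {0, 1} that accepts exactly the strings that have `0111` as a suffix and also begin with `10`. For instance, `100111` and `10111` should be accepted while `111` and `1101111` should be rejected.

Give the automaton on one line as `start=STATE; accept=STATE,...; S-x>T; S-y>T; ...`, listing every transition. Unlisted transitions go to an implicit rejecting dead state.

Build one automaton per condition and run them in lockstep. The first has 5 states tracking how much of the suffix `0111` has currently been matched; the second has 4 states tracking whether the input so far still matches the prefix `10`. A product state is a pair (one from each), accepting exactly when both do. Minimizing collapses redundant product states.
        0   1  
>  s0   s1  s2 
   s1   s1  s1 
   s2   s3  s1 
   s3   s3  s4 
   s4   s3  s5 
   s5   s3  s6 
 * s6   s3  s7 
   s7   s3  s7 
(> = start, * = accepting)

start=s0; accept=s6; s0-0>s1; s0-1>s2; s1-0>s1; s1-1>s1; s2-0>s3; s2-1>s1; s3-0>s3; s3-1>s4; s4-0>s3; s4-1>s5; s5-0>s3; s5-1>s6; s6-0>s3; s6-1>s7; s7-0>s3; s7-1>s7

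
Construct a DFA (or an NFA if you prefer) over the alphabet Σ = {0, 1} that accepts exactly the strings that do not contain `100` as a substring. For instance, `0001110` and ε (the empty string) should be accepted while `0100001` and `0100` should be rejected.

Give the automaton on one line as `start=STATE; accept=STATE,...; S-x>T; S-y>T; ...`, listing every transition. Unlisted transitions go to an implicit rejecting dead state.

start=s0; accept=s0,s1,s2; s0-0>s0; s0-1>s1; s1-0>s2; s1-1>s1; s2-0>s3; s2-1>s1; s3-0>s3; s3-1>s3

This is the complement of 'contains `100`'. Use the same substring-matching states — s0 through s3 holding how much of `100` has just been matched — but flip the accepting set: everything except the trap s3 accepts.
        0   1  
>* s0   s0  s1 
 * s1   s2  s1 
 * s2   s3  s1 
   s3   s3  s3 
(> = start, * = accepting)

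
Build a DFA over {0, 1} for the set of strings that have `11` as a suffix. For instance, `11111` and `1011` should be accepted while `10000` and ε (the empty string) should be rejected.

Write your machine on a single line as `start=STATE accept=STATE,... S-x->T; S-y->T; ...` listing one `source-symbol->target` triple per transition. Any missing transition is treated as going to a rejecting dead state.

Remember how much of `11` the current input suffix matches. State A means no match yet; B means the last symbol is `1`; C means the last 2 symbols are `11`. Only C accepts. On a mismatch, fall back to the longest proper suffix that is still a prefix of `11`.
With 3 states:
       0  1 
>  A   A  B 
   B   A  C 
 * C   A  C 
(> = start, * = accepting)

start=A; accept=C; A-0->A; A-1->B; B-0->A; B-1->C; C-0->A; C-1->C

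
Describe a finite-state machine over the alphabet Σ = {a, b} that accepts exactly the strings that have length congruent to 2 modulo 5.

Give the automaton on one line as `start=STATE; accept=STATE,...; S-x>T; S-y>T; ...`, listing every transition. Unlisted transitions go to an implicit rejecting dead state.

start=q0; accept=q2; q0-a>q1; q0-b>q1; q1-a>q2; q1-b>q2; q2-a>q3; q2-b>q3; q3-a>q4; q3-b>q4; q4-a>q0; q4-b>q0

Count input length modulo 5: every symbol advances one step around the cycle q0 → q1 → q2 → q3 → q4 → q0. Accept at q2.
A 5-state machine:
        a   b  
>  q0   q1  q1 
   q1   q2  q2 
 * q2   q3  q3 
   q3   q4  q4 
   q4   q0  q0 
(> = start, * = accepting)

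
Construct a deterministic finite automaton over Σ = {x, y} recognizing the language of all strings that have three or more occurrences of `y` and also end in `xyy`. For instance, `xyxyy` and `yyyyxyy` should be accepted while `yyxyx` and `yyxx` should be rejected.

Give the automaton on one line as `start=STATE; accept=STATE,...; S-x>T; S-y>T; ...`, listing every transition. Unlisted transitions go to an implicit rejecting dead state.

start=s0; accept=s10,s14; s0-x>s1; s0-y>s2; s1-x>s1; s1-y>s3; s2-x>s4; s2-y>s5; s3-x>s4; s3-y>s6; s4-x>s4; s4-y>s7; s5-x>s8; s5-y>s9; s6-x>s8; s6-y>s9; s7-x>s8; s7-y>s10; s8-x>s8; s8-y>s11; s9-x>s12; s9-y>s13; s10-x>s12; s10-y>s13; s11-x>s12; s11-y>s14; s12-x>s12; s12-y>s15; s13-x>s16; s13-y>s13; s14-x>s16; s14-y>s13; s15-x>s16; s15-y>s14; s16-x>s16; s16-y>s15

Handle the two conditions separately and then intersect. One (5 states) tracks the count of `y`s, saturating at 4; the other (4 states) tracks how much of the suffix `xyy` has currently been matched. Each combined state is a pair, one component from each; accept when both components accept.
17 states suffice.
          x    y  
>  s0     s1   s2 
   s1     s1   s3 
   s2     s4   s5 
   s3     s4   s6 
   s4     s4   s7 
   s5     s8   s9 
   s6     s8   s9 
   s7     s8  s10 
   s8     s8  s11 
   s9    s12  s13 
 * s10   s12  s13 
   s11   s12  s14 
   s12   s12  s15 
   s13   s16  s13 
 * s14   s16  s13 
   s15   s16  s14 
   s16   s16  s15 
(> = start, * = accepting)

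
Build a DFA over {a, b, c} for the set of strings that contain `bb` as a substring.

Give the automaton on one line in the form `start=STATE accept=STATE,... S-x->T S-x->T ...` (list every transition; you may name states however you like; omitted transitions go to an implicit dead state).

States q0..q1 record the length of the longest prefix of `bb` that matches the current input suffix. Reaching q2 means `bb` has been seen, and we stay there forever. Accept from q2.
        a   b   c  
>  q0   q0  q1  q0 
   q1   q0  q2  q0 
 * q2   q2  q2  q2 
(> = start, * = accepting)

start=q0 accept=q2 q0-a->q0 q0-b->q1 q0-c->q0 q1-a->q0 q1-b->q2 q1-c->q0 q2-a->q2 q2-b->q2 q2-c->q2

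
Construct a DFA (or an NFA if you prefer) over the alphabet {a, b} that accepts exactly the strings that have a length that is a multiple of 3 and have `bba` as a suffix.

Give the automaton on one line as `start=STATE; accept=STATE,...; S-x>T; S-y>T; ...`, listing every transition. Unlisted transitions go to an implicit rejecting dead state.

start=s0; accept=s5; s0-a>s1; s0-b>s2; s1-a>s3; s1-b>s3; s2-a>s3; s2-b>s4; s3-a>s0; s3-b>s0; s4-a>s5; s4-b>s0; s5-a>s1; s5-b>s2

Build one automaton per condition and run them in lockstep. One (3 states) tracks the input length modulo 3; the other (4 states) tracks how much of the suffix `bba` has currently been matched. Each combined state is a pair, one component from each; accept when both components accept. Equivalent product states are then merged.
6 states suffice.
        a   b  
>  s0   s1  s2 
   s1   s3  s3 
   s2   s3  s4 
   s3   s0  s0 
   s4   s5  s0 
 * s5   s1  s2 
(> = start, * = accepting)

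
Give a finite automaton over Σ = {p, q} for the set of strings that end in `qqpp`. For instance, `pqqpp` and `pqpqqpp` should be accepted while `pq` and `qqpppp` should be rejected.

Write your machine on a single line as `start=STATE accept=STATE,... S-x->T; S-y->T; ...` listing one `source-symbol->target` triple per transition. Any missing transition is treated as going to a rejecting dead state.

Remember how much of `qqpp` the current input suffix matches. State s0 means no match yet; s1 means the last symbol is `q`; s2 means the last 2 symbols are `qq`; s3 means the last 3 symbols are `qqp`; s4 means the last 4 symbols are `qqpp`. Only s4 accepts. On a mismatch, fall back to the longest proper suffix that is still a prefix of `qqpp`.
A 5-state machine:
        p   q  
>  s0   s0  s1 
   s1   s0  s2 
   s2   s3  s2 
   s3   s4  s1 
 * s4   s0  s1 
(> = start, * = accepting)

start=s0; accept=s4; s0-p->s0; s0-q->s1; s1-p->s0; s1-q->s2; s2-p->s3; s2-q->s2; s3-p->s4; s3-q->s1; s4-p->s0; s4-q->s1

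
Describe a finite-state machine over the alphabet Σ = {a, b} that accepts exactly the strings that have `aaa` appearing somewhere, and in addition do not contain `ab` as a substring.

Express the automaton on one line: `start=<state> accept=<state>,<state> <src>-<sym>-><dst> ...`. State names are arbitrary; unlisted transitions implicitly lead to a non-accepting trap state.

start=q0 accept=q4 q0-a->q1 q0-b->q0 q1-a->q2 q1-b->q3 q2-a->q4 q2-b->q3 q3-a->q3 q3-b->q3 q4-a->q4 q4-b->q3

Run two small machines in parallel and take their product. The first has 4 states tracking whether and how much of `aaa` has been seen; the second has 3 states tracking partial matches of the forbidden pattern `ab`. A product state is a pair (one from each), accepting exactly when both do. Equivalent product states are then merged.
With 5 states:
        a   b  
>  q0   q1  q0 
   q1   q2  q3 
   q2   q4  q3 
   q3   q3  q3 
 * q4   q4  q3 
(> = start, * = accepting)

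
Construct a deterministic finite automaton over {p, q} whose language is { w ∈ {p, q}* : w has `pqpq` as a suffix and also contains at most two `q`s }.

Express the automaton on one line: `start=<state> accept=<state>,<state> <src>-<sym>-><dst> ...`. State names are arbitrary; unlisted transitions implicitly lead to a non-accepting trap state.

start=S0 accept=S5 S0-p->S1 S0-q->S2 S1-p->S1 S1-q->S3 S2-p->S2 S2-q->S2 S3-p->S4 S3-q->S2 S4-p->S2 S4-q->S5 S5-p->S2 S5-q->S2

Handle the two conditions separately and then intersect. The first has 5 states tracking how much of the suffix `pqpq` has currently been matched; the second has 4 states tracking the count of `q`s, saturating at 3. A product state is a pair (one from each), accepting exactly when both do. Equivalent product states are then merged.
6 states suffice.
        p   q  
>  S0   S1  S2 
   S1   S1  S3 
   S2   S2  S2 
   S3   S4  S2 
   S4   S2  S5 
 * S5   S2  S2 
(> = start, * = accepting)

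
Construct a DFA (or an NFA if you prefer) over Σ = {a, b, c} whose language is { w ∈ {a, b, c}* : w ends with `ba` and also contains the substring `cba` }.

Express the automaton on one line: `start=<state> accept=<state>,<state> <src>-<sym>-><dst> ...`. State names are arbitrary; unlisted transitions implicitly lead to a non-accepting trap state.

start=q0 accept=q5 q0-a->q0 q0-b->q1 q0-c->q2 q1-a->q3 q1-b->q1 q1-c->q2 q2-a->q0 q2-b->q4 q2-c->q2 q3-a->q0 q3-b->q1 q3-c->q2 q4-a->q5 q4-b->q1 q4-c->q2 q5-a->q6 q5-b->q7 q5-c->q6 q6-a->q6 q6-b->q7 q6-c->q6 q7-a->q5 q7-b->q7 q7-c->q6

Run two small machines in parallel and take their product. The first has 3 states tracking how much of the suffix `ba` has currently been matched; the second has 4 states tracking whether and how much of `cba` has been seen. A product state is a pair (one from each), accepting exactly when both do.
An 8-state machine:
        a   b   c  
>  q0   q0  q1  q2 
   q1   q3  q1  q2 
   q2   q0  q4  q2 
   q3   q0  q1  q2 
   q4   q5  q1  q2 
 * q5   q6  q7  q6 
   q6   q6  q7  q6 
   q7   q5  q7  q6 
(> = start, * = accepting)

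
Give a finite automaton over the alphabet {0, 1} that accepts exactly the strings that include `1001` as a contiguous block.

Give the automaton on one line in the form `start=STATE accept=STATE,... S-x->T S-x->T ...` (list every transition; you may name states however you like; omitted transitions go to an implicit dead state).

Track how much of `1001` has been matched so far: state q0 is no progress, q4 is the absorbing accept state reached once `1001` has occurred. Intermediate states record partial matches; on a mismatch, fall back to the longest reusable overlap.
A 5-state machine:
        0   1  
>  q0   q0  q1 
   q1   q2  q1 
   q2   q3  q1 
   q3   q0  q4 
 * q4   q4  q4 
(> = start, * = accepting)

start=q0 accept=q4 q0-0->q0 q0-1->q1 q1-0->q2 q1-1->q1 q2-0->q3 q2-1->q1 q3-0->q0 q3-1->q4 q4-0->q4 q4-1->q4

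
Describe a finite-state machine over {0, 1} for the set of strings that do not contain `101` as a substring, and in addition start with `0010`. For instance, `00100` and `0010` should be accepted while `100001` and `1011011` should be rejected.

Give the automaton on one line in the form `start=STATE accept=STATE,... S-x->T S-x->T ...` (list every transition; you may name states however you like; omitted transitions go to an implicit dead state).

start=S0 accept=S8,S9,S11 S0-0->S1 S0-1->S2 S1-0->S3 S1-1->S2 S2-0->S4 S2-1->S2 S3-0->S5 S3-1->S6 S4-0->S5 S4-1->S7 S5-0->S5 S5-1->S2 S6-0->S8 S6-1->S2 S7-0->S7 S7-1->S7 S8-0->S9 S8-1->S10 S9-0->S9 S9-1->S11 S10-0->S10 S10-1->S10 S11-0->S8 S11-1->S11

Handle the two conditions separately and then intersect. The first has 4 states tracking partial matches of the forbidden pattern `101`; the second has 6 states tracking whether the input so far still matches the prefix `0010`. A product state is a pair (one from each), accepting exactly when both do.
With 12 states:
          0    1  
>  S0     S1   S2 
   S1     S3   S2 
   S2     S4   S2 
   S3     S5   S6 
   S4     S5   S7 
   S5     S5   S2 
   S6     S8   S2 
   S7     S7   S7 
 * S8     S9  S10 
 * S9     S9  S11 
   S10   S10  S10 
 * S11    S8  S11 
(> = start, * = accepting)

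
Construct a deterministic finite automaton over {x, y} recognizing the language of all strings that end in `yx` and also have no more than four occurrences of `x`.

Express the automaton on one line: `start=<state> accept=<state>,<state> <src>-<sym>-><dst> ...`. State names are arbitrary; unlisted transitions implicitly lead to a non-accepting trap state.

start=A accept=F,I,L,O A-x->B A-y->C B-x->D B-y->E C-x->F C-y->C D-x->G D-y->H E-x->I E-y->E F-x->D F-y->E G-x->J G-y->K H-x->L H-y->H I-x->G I-y->H J-x->M J-y->N K-x->O K-y->K L-x->J L-y->K M-x->M M-y->P N-x->Q N-y->N O-x->M O-y->N P-x->Q P-y->P Q-x->M Q-y->P

Handle the two conditions separately and then intersect. One (3 states) tracks how much of the suffix `yx` has currently been matched; the other (6 states) tracks the count of `x`s, saturating at 5. Each combined state is a pair, one component from each; accept when both components accept.
17 states suffice.
       x  y 
>  A   B  C 
   B   D  E 
   C   F  C 
   D   G  H 
   E   I  E 
 * F   D  E 
   G   J  K 
   H   L  H 
 * I   G  H 
   J   M  N 
   K   O  K 
 * L   J  K 
   M   M  P 
   N   Q  N 
 * O   M  N 
   P   Q  P 
   Q   M  P 
(> = start, * = accepting)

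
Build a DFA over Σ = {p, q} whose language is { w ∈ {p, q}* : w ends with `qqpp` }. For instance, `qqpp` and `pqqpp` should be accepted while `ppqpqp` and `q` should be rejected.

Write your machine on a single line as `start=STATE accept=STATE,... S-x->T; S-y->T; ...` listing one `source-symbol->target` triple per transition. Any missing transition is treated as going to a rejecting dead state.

Let each state record the length of the longest suffix of the input read so far that is also a prefix of `qqpp`. s1 means the last symbol is `q`; s2 means the last 2 symbols are `qq`; s3 means the last 3 symbols are `qqp`; s4 means the last 4 symbols are `qqpp`. Accept only at s4, where the string currently ends in `qqpp`.
With 5 states:
        p   q  
>  s0   s0  s1 
   s1   s0  s2 
   s2   s3  s2 
   s3   s4  s1 
 * s4   s0  s1 
(> = start, * = accepting)

start=s0; accept=s4; s0-p->s0; s0-q->s1; s1-p->s0; s1-q->s2; s2-p->s3; s2-q->s2; s3-p->s4; s3-q->s1; s4-p->s0; s4-q->s1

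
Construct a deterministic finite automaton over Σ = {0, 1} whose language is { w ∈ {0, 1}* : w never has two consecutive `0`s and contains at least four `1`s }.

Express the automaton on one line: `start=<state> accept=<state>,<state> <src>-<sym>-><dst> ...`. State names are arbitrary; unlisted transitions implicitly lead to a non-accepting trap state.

Handle the two conditions separately and then intersect. One (3 states) tracks partial matches of the forbidden pattern `00`; the other (6 states) tracks the count of `1`s, saturating at 5. Each combined state is a pair, one component from each; accept when both components accept.
18 states suffice.
          0    1  
>  q0     q1   q2 
   q1     q3   q2 
   q2     q4   q5 
   q3     q3   q6 
   q4     q6   q5 
   q5     q7   q8 
   q6     q6   q9 
   q7     q9   q8 
   q8    q10  q11 
   q9     q9  q12 
   q10   q12  q11 
 * q11   q13  q14 
   q12   q12  q15 
 * q13   q15  q14 
 * q14   q16  q14 
   q15   q15  q17 
 * q16   q17  q14 
   q17   q17  q17 
(> = start, * = accepting)

start=q0 accept=q11,q13,q14,q16 q0-0->q1 q0-1->q2 q1-0->q3 q1-1->q2 q2-0->q4 q2-1->q5 q3-0->q3 q3-1->q6 q4-0->q6 q4-1->q5 q5-0->q7 q5-1->q8 q6-0->q6 q6-1->q9 q7-0->q9 q7-1->q8 q8-0->q10 q8-1->q11 q9-0->q9 q9-1->q12 q10-0->q12 q10-1->q11 q11-0->q13 q11-1->q14 q12-0->q12 q12-1->q15 q13-0->q15 q13-1->q14 q14-0->q16 q14-1->q14 q15-0->q15 q15-1->q17 q16-0->q17 q16-1->q14 q17-0->q17 q17-1->q17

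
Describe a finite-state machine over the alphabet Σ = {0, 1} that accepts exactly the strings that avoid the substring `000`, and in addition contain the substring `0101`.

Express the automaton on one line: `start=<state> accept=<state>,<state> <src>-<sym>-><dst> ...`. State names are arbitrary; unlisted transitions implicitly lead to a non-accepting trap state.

Build one automaton per condition and run them in lockstep. The first has 4 states tracking partial matches of the forbidden pattern `000`; the second has 5 states tracking whether and how much of `0101` has been seen. A product state is a pair (one from each), accepting exactly when both do. Equivalent product states are then merged.
A 9-state machine:
        0   1  
>  s0   s1  s0 
   s1   s2  s3 
   s2   s4  s3 
   s3   s5  s0 
   s4   s4  s4 
   s5   s2  s6 
 * s6   s7  s6 
 * s7   s8  s6 
 * s8   s4  s6 
(> = start, * = accepting)

start=s0 accept=s6,s7,s8 s0-0->s1 s0-1->s0 s1-0->s2 s1-1->s3 s2-0->s4 s2-1->s3 s3-0->s5 s3-1->s0 s4-0->s4 s4-1->s4 s5-0->s2 s5-1->s6 s6-0->s7 s6-1->s6 s7-0->s8 s7-1->s6 s8-0->s4 s8-1->s6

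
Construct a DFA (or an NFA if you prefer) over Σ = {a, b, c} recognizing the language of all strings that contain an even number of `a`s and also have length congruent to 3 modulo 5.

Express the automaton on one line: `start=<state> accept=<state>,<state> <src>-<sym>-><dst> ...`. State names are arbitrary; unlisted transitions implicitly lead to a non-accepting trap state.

start=s0 accept=s6 s0-a->s1 s0-b->s2 s0-c->s2 s1-a->s3 s1-b->s4 s1-c->s4 s2-a->s4 s2-b->s3 s2-c->s3 s3-a->s5 s3-b->s6 s3-c->s6 s4-a->s6 s4-b->s5 s4-c->s5 s5-a->s7 s5-b->s8 s5-c->s8 s6-a->s8 s6-b->s7 s6-c->s7 s7-a->s9 s7-b->s0 s7-c->s0 s8-a->s0 s8-b->s9 s8-c->s9 s9-a->s2 s9-b->s1 s9-c->s1

Build one automaton per condition and run them in lockstep. The first has 2 states tracking the count of `a`s modulo 2; the second has 5 states tracking the input length modulo 5. A product state is a pair (one from each), accepting exactly when both do.
10 states suffice.
        a   b   c  
>  s0   s1  s2  s2 
   s1   s3  s4  s4 
   s2   s4  s3  s3 
   s3   s5  s6  s6 
   s4   s6  s5  s5 
   s5   s7  s8  s8 
 * s6   s8  s7  s7 
   s7   s9  s0  s0 
   s8   s0  s9  s9 
   s9   s2  s1  s1 
(> = start, * = accepting)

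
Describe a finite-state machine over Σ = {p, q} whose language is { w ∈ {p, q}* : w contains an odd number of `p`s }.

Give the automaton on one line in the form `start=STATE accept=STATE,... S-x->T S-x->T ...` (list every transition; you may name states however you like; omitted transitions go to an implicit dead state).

start=A accept=B A-p->B A-q->A B-p->A B-q->B

The only thing that matters is how many `p`s have appeared, reduced mod 2. Use one state per residue: A for 0, …, B for 1. Reading `p` moves to the next residue; anything else stays put. B is accepting.
With 2 states:
       p  q 
>  A   B  A 
 * B   A  B 
(> = start, * = accepting)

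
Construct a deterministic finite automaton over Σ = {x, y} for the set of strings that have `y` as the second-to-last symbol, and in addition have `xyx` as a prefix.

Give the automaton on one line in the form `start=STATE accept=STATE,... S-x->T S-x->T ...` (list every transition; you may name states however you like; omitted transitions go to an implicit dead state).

Handle the two conditions separately and then intersect. The first has 7 states tracking the last 2 symbols read; the second has 5 states tracking whether the input so far still matches the prefix `xyx`. A product state is a pair (one from each), accepting exactly when both do. After merging equivalent states the machine shrinks.
With 8 states:
        x   y  
>  q0   q1  q2 
   q1   q2  q3 
   q2   q2  q2 
   q3   q4  q2 
 * q4   q5  q6 
   q5   q5  q6 
   q6   q4  q7 
 * q7   q4  q7 
(> = start, * = accepting)

start=q0 accept=q4,q7 q0-x->q1 q0-y->q2 q1-x->q2 q1-y->q3 q2-x->q2 q2-y->q2 q3-x->q4 q3-y->q2 q4-x->q5 q4-y->q6 q5-x->q5 q5-y->q6 q6-x->q4 q6-y->q7 q7-x->q4 q7-y->q7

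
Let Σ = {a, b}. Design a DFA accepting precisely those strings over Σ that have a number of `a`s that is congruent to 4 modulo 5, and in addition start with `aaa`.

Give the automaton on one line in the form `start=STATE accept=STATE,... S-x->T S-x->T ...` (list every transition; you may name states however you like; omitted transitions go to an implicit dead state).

Handle the two conditions separately and then intersect. One (5 states) tracks the count of `a`s modulo 5; the other (5 states) tracks whether the input so far still matches the prefix `aaa`. Each combined state is a pair, one component from each; accept when both components accept.
With 13 states:
          a    b  
>  s0     s1   s2 
   s1     s3   s4 
   s2     s4   s2 
   s3     s5   s6 
   s4     s6   s4 
   s5     s7   s5 
   s6     s8   s6 
 * s7     s9   s7 
   s8    s10   s8 
   s9    s11   s9 
   s10    s2  s10 
   s11   s12  s11 
   s12    s5  s12 
(> = start, * = accepting)

start=s0 accept=s7 s0-a->s1 s0-b->s2 s1-a->s3 s1-b->s4 s2-a->s4 s2-b->s2 s3-a->s5 s3-b->s6 s4-a->s6 s4-b->s4 s5-a->s7 s5-b->s5 s6-a->s8 s6-b->s6 s7-a->s9 s7-b->s7 s8-a->s10 s8-b->s8 s9-a->s11 s9-b->s9 s10-a->s2 s10-b->s10 s11-a->s12 s11-b->s11 s12-a->s5 s12-b->s12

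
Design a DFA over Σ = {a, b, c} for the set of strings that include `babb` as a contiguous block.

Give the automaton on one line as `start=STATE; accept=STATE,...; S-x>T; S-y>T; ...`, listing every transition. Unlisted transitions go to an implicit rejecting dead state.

States q0..q3 record the length of the longest prefix of `babb` that matches the current input suffix. Reaching q4 means `babb` has been seen, and we stay there forever. Accept from q4.
With 5 states:
        a   b   c  
>  q0   q0  q1  q0 
   q1   q2  q1  q0 
   q2   q0  q3  q0 
   q3   q2  q4  q0 
 * q4   q4  q4  q4 
(> = start, * = accepting)

start=q0; accept=q4; q0-a>q0; q0-b>q1; q0-c>q0; q1-a>q2; q1-b>q1; q1-c>q0; q2-a>q0; q2-b>q3; q2-c>q0; q3-a>q2; q3-b>q4; q3-c>q0; q4-a>q4; q4-b>q4; q4-c>q4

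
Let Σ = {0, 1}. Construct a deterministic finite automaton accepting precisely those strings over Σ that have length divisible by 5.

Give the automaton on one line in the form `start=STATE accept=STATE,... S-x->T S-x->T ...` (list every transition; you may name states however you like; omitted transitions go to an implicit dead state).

start=S0 accept=S0 S0-0->S1 S0-1->S1 S1-0->S2 S1-1->S2 S2-0->S3 S2-1->S3 S3-0->S4 S3-1->S4 S4-0->S0 S4-1->S0

Count input length modulo 5: every symbol advances one step around the cycle S0 → S1 → S2 → S3 → S4 → S0. Accept at S0.
        0   1  
>* S0   S1  S1 
   S1   S2  S2 
   S2   S3  S3 
   S3   S4  S4 
   S4   S0  S0 
(> = start, * = accepting)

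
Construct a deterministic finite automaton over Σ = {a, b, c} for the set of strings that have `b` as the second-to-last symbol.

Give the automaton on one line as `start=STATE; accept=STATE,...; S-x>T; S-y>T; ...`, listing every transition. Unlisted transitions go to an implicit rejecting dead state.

start=q0; accept=q7,q8,q9; q0-a>q1; q0-b>q2; q0-c>q3; q1-a>q4; q1-b>q5; q1-c>q6; q2-a>q7; q2-b>q8; q2-c>q9; q3-a>q10; q3-b>q11; q3-c>q12; q4-a>q4; q4-b>q5; q4-c>q6; q5-a>q7; q5-b>q8; q5-c>q9; q6-a>q10; q6-b>q11; q6-c>q12; q7-a>q4; q7-b>q5; q7-c>q6; q8-a>q7; q8-b>q8; q8-c>q9; q9-a>q10; q9-b>q11; q9-c>q12; q10-a>q4; q10-b>q5; q10-c>q6; q11-a>q7; q11-b>q8; q11-c>q9; q12-a>q10; q12-b>q11; q12-c>q12

Because acceptance depends on a position counted from the end, the machine has to buffer the most recent 2 symbols. Make each state the string of the last up-to-2 symbols read; on input `x` shift the window left and append `x`. Accept when the buffered window has length 2 and begins with `b`.
13 states suffice.
          a    b    c  
>  q0     q1   q2   q3 
   q1     q4   q5   q6 
   q2     q7   q8   q9 
   q3    q10  q11  q12 
   q4     q4   q5   q6 
   q5     q7   q8   q9 
   q6    q10  q11  q12 
 * q7     q4   q5   q6 
 * q8     q7   q8   q9 
 * q9    q10  q11  q12 
   q10    q4   q5   q6 
   q11    q7   q8   q9 
   q12   q10  q11  q12 
(> = start, * = accepting)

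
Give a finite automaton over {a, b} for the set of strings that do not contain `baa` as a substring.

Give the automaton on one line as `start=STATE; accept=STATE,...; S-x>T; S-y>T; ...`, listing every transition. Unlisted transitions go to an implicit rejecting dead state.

This is the complement of 'contains `baa`'. Use the same substring-matching states — q0 through q3 holding how much of `baa` has just been matched — but flip the accepting set: everything except the trap q3 accepts.
With 4 states:
        a   b  
>* q0   q0  q1 
 * q1   q2  q1 
 * q2   q3  q1 
   q3   q3  q3 
(> = start, * = accepting)

start=q0; accept=q0,q1,q2; q0-a>q0; q0-b>q1; q1-a>q2; q1-b>q1; q2-a>q3; q2-b>q1; q3-a>q3; q3-b>q3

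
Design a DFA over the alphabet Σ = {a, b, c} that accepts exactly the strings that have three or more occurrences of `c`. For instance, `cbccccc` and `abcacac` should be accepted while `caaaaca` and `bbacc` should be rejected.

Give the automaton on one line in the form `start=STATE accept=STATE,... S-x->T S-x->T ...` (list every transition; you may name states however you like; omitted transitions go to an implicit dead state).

Only the number of `c`s matters, and only up to 4. Make a chain q0 → q1 → q2 → q3 → q4 advanced by each `c` (with q4 absorbing); every other symbol self-loops. The accepting set is {q3, q4}.
5 states suffice.
        a   b   c  
>  q0   q0  q0  q1 
   q1   q1  q1  q2 
   q2   q2  q2  q3 
 * q3   q3  q3  q4 
 * q4   q4  q4  q4 
(> = start, * = accepting)

start=q0 accept=q3,q4 q0-a->q0 q0-b->q0 q0-c->q1 q1-a->q1 q1-b->q1 q1-c->q2 q2-a->q2 q2-b->q2 q2-c->q3 q3-a->q3 q3-b->q3 q3-c->q4 q4-a->q4 q4-b->q4 q4-c->q4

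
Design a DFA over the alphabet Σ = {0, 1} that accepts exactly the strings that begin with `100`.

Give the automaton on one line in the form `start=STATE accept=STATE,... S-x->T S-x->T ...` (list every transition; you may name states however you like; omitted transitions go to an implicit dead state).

Walk along `100` while the input agrees: from A take `1` to B, and so on. Any deviation drops to the rejecting sink E. Once D is reached the prefix is confirmed and every continuation is accepted.
A 5-state machine:
       0  1 
>  A   E  B 
   B   C  E 
   C   D  E 
 * D   D  D 
   E   E  E 
(> = start, * = accepting)

start=A accept=D A-0->E A-1->B B-0->C B-1->E C-0->D C-1->E D-0->D D-1->D E-0->E E-1->E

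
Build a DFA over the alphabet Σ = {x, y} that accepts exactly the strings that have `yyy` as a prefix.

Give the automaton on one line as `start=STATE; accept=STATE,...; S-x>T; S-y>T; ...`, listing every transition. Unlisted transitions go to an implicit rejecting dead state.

Check the first 3 symbols one by one: A through C record how many have matched `yyy` so far; any wrong symbol goes to the dead state E. After all 3 match we enter the accepting sink D.
A 5-state machine:
       x  y 
>  A   E  B 
   B   E  C 
   C   E  D 
 * D   D  D 
   E   E  E 
(> = start, * = accepting)

start=A; accept=D; A-x>E; A-y>B; B-x>E; B-y>C; C-x>E; C-y>D; D-x>D; D-y>D; E-x>E; E-y>E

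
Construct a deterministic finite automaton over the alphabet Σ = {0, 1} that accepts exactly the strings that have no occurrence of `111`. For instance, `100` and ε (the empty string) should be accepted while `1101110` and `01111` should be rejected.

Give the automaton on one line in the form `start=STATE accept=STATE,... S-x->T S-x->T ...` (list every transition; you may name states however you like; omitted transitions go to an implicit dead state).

start=s0 accept=s0,s1,s2 s0-0->s0 s0-1->s1 s1-0->s0 s1-1->s2 s2-0->s0 s2-1->s3 s3-0->s3 s3-1->s3

This is the complement of 'contains `111`'. Use the same substring-matching states — s0 through s3 holding how much of `111` has just been matched — but flip the accepting set: everything except the trap s3 accepts.
        0   1  
>* s0   s0  s1 
 * s1   s0  s2 
 * s2   s0  s3 
   s3   s3  s3 
(> = start, * = accepting)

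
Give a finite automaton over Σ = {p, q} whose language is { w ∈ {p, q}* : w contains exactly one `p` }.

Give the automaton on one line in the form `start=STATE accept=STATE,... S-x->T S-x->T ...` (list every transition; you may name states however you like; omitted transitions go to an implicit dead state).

start=S0 accept=S1 S0-p->S1 S0-q->S0 S1-p->S2 S1-q->S1 S2-p->S2 S2-q->S2

Only the number of `p`s matters, and only up to 2. Make a chain S0 → S1 → S2 advanced by each `p` (with S2 absorbing); every other symbol self-loops. The accepting set is {S1}.
A 3-state machine:
        p   q  
>  S0   S1  S0 
 * S1   S2  S1 
   S2   S2  S2 
(> = start, * = accepting)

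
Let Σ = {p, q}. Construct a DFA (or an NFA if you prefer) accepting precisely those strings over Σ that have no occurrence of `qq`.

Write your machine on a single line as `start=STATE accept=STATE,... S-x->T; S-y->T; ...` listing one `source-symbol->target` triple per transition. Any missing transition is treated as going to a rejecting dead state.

start=s0; accept=s0,s1; s0-p->s0; s0-q->s1; s1-p->s0; s1-q->s2; s2-p->s2; s2-q->s2

This is the complement of 'contains `qq`'. Use the same substring-matching states — s0 through s2 holding how much of `qq` has just been matched — but flip the accepting set: everything except the trap s2 accepts.
3 states suffice.
        p   q  
>* s0   s0  s1 
 * s1   s0  s2 
   s2   s2  s2 
(> = start, * = accepting)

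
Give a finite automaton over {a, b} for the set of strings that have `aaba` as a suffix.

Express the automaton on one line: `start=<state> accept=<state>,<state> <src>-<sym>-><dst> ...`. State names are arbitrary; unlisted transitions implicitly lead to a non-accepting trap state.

Let each state record the length of the longest suffix of the input read so far that is also a prefix of `aaba`. S1 means the last symbol is `a`; S2 means the last 2 symbols are `aa`; S3 means the last 3 symbols are `aab`; S4 means the last 4 symbols are `aaba`. Accept only at S4, where the string currently ends in `aaba`.
5 states suffice.
        a   b  
>  S0   S1  S0 
   S1   S2  S0 
   S2   S2  S3 
   S3   S4  S0 
 * S4   S2  S0 
(> = start, * = accepting)

start=S0 accept=S4 S0-a->S1 S0-b->S0 S1-a->S2 S1-b->S0 S2-a->S2 S2-b->S3 S3-a->S4 S3-b->S0 S4-a->S2 S4-b->S0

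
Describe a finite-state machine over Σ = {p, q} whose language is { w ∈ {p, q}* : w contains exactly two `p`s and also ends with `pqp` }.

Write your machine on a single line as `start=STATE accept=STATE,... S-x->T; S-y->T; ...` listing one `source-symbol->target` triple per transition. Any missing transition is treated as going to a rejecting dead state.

start=S0; accept=S6; S0-p->S1; S0-q->S0; S1-p->S2; S1-q->S3; S2-p->S4; S2-q->S5; S3-p->S6; S3-q->S7; S4-p->S4; S4-q->S8; S5-p->S9; S5-q->S10; S6-p->S4; S6-q->S5; S7-p->S2; S7-q->S7; S8-p->S9; S8-q->S11; S9-p->S4; S9-q->S8; S10-p->S4; S10-q->S10; S11-p->S4; S11-q->S11

Handle the two conditions separately and then intersect. The first has 4 states tracking the count of `p`s, saturating at 3; the second has 4 states tracking how much of the suffix `pqp` has currently been matched. A product state is a pair (one from each), accepting exactly when both do.
12 states suffice.
          p    q  
>  S0     S1   S0 
   S1     S2   S3 
   S2     S4   S5 
   S3     S6   S7 
   S4     S4   S8 
   S5     S9  S10 
 * S6     S4   S5 
   S7     S2   S7 
   S8     S9  S11 
   S9     S4   S8 
   S10    S4  S10 
   S11    S4  S11 
(> = start, * = accepting)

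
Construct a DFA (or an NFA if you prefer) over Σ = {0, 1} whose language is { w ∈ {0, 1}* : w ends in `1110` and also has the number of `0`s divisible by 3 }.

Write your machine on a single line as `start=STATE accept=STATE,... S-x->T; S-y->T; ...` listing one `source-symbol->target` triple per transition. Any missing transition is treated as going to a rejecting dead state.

Run two small machines in parallel and take their product. The first has 5 states tracking how much of the suffix `1110` has currently been matched; the second has 3 states tracking the count of `0`s modulo 3. A product state is a pair (one from each), accepting exactly when both do. After merging equivalent states the machine shrinks.
A 7-state machine:
       0  1 
>  A   B  A 
   B   C  B 
   C   A  D 
   D   A  E 
   E   A  F 
   F   G  F 
 * G   B  A 
(> = start, * = accepting)

start=A; accept=G; A-0->B; A-1->A; B-0->C; B-1->B; C-0->A; C-1->D; D-0->A; D-1->E; E-0->A; E-1->F; F-0->G; F-1->F; G-0->B; G-1->A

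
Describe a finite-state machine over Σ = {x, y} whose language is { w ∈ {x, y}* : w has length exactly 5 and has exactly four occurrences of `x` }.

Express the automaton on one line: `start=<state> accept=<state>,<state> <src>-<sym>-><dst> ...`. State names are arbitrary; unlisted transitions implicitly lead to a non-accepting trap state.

start=S0 accept=S10 S0-x->S1 S0-y->S2 S1-x->S3 S1-y->S4 S2-x->S4 S2-y->S5 S3-x->S6 S3-y->S7 S4-x->S7 S4-y->S5 S5-x->S5 S5-y->S5 S6-x->S8 S6-y->S9 S7-x->S9 S7-y->S5 S8-x->S5 S8-y->S10 S9-x->S10 S9-y->S5 S10-x->S5 S10-y->S5

Run two small machines in parallel and take their product. One (7 states) tracks the input length, saturating at 6; the other (6 states) tracks the count of `x`s, saturating at 5. Each combined state is a pair, one component from each; accept when both components accept. After merging equivalent states the machine shrinks.
An 11-state machine:
          x    y  
>  S0     S1   S2 
   S1     S3   S4 
   S2     S4   S5 
   S3     S6   S7 
   S4     S7   S5 
   S5     S5   S5 
   S6     S8   S9 
   S7     S9   S5 
   S8     S5  S10 
   S9    S10   S5 
 * S10    S5   S5 
(> = start, * = accepting)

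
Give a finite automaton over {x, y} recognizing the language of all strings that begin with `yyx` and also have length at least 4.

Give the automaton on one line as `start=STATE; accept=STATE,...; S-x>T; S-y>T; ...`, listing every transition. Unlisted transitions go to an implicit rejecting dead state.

Build one automaton per condition and run them in lockstep. The first has 5 states tracking whether the input so far still matches the prefix `yyx`; the second has 6 states tracking the input length, saturating at 5. A product state is a pair (one from each), accepting exactly when both do. Minimizing collapses redundant product states.
6 states suffice.
        x   y  
>  S0   S1  S2 
   S1   S1  S1 
   S2   S1  S3 
   S3   S4  S1 
   S4   S5  S5 
 * S5   S5  S5 
(> = start, * = accepting)

start=S0; accept=S5; S0-x>S1; S0-y>S2; S1-x>S1; S1-y>S1; S2-x>S1; S2-y>S3; S3-x>S4; S3-y>S1; S4-x>S5; S4-y>S5; S5-x>S5; S5-y>S5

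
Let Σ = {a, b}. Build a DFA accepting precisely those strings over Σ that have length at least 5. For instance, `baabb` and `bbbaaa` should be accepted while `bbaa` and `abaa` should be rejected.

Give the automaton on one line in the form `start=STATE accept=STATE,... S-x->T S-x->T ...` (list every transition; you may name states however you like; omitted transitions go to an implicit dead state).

Count input length up to 6: every symbol moves from q0 toward q6, which means 'more than 5' and absorbs. Accept from {q5, q6}.
7 states suffice.
        a   b  
>  q0   q1  q1 
   q1   q2  q2 
   q2   q3  q3 
   q3   q4  q4 
   q4   q5  q5 
 * q5   q6  q6 
 * q6   q6  q6 
(> = start, * = accepting)

start=q0 accept=q5,q6 q0-a->q1 q0-b->q1 q1-a->q2 q1-b->q2 q2-a->q3 q2-b->q3 q3-a->q4 q3-b->q4 q4-a->q5 q4-b->q5 q5-a->q6 q5-b->q6 q6-a->q6 q6-b->q6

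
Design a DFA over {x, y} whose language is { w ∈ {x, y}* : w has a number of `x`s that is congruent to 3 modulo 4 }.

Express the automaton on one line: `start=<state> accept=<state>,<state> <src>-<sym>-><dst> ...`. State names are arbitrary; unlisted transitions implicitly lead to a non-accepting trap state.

Keep the running count of `x`s modulo 4: each `x` advances along the cycle A → B → C → D → A while other symbols loop. Accept at D.
A 4-state machine:
       x  y 
>  A   B  A 
   B   C  B 
   C   D  C 
 * D   A  D 
(> = start, * = accepting)

start=A accept=D A-x->B A-y->A B-x->C B-y->B C-x->D C-y->C D-x->A D-y->D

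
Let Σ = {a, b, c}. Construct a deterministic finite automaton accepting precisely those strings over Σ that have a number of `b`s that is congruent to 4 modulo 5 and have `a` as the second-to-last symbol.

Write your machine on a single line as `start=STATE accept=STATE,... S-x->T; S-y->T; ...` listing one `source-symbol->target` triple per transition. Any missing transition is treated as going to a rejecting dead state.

start=q0; accept=q6,q8; q0-a->q0; q0-b->q1; q0-c->q0; q1-a->q1; q1-b->q2; q1-c->q1; q2-a->q2; q2-b->q3; q2-c->q2; q3-a->q4; q3-b->q5; q3-c->q3; q4-a->q4; q4-b->q6; q4-c->q3; q5-a->q7; q5-b->q0; q5-c->q5; q6-a->q7; q6-b->q0; q6-c->q5; q7-a->q8; q7-b->q0; q7-c->q6; q8-a->q8; q8-b->q0; q8-c->q6

Build one automaton per condition and run them in lockstep. The first has 5 states tracking the count of `b`s modulo 5; the second has 13 states tracking the last 2 symbols read. A product state is a pair (one from each), accepting exactly when both do. Equivalent product states are then merged.
With 9 states:
        a   b   c  
>  q0   q0  q1  q0 
   q1   q1  q2  q1 
   q2   q2  q3  q2 
   q3   q4  q5  q3 
   q4   q4  q6  q3 
   q5   q7  q0  q5 
 * q6   q7  q0  q5 
   q7   q8  q0  q6 
 * q8   q8  q0  q6 
(> = start, * = accepting)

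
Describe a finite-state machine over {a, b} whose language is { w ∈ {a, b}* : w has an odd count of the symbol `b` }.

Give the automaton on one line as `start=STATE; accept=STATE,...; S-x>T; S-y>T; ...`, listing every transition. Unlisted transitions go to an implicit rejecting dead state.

The only thing that matters is how many `b`s have appeared, reduced mod 2. Use one state per residue: q0 for 0, …, q1 for 1. Reading `b` moves to the next residue; anything else stays put. q1 is accepting.
A 2-state machine:
        a   b  
>  q0   q0  q1 
 * q1   q1  q0 
(> = start, * = accepting)

start=q0; accept=q1; q0-a>q0; q0-b>q1; q1-a>q1; q1-b>q0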